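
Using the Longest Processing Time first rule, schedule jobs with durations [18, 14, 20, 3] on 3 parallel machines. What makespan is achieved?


Sort jobs in decreasing order (LPT): [20, 18, 14, 3]
Assign each job to the least loaded machine:
  Machine 1: jobs [20], load = 20
  Machine 2: jobs [18], load = 18
  Machine 3: jobs [14, 3], load = 17
Makespan = max load = 20

20


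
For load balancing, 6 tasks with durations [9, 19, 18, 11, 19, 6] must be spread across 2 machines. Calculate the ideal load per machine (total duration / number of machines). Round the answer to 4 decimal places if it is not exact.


Total processing time = 9 + 19 + 18 + 11 + 19 + 6 = 82
Number of machines = 2
Ideal balanced load = 82 / 2 = 41.0

41.0


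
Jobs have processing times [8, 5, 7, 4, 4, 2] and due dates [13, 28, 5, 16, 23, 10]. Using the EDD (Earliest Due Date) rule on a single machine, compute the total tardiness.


Sort by due date (EDD order): [(7, 5), (2, 10), (8, 13), (4, 16), (4, 23), (5, 28)]
Compute completion times and tardiness:
  Job 1: p=7, d=5, C=7, tardiness=max(0,7-5)=2
  Job 2: p=2, d=10, C=9, tardiness=max(0,9-10)=0
  Job 3: p=8, d=13, C=17, tardiness=max(0,17-13)=4
  Job 4: p=4, d=16, C=21, tardiness=max(0,21-16)=5
  Job 5: p=4, d=23, C=25, tardiness=max(0,25-23)=2
  Job 6: p=5, d=28, C=30, tardiness=max(0,30-28)=2
Total tardiness = 15

15


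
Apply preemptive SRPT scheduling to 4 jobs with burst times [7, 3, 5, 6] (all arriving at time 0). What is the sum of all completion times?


Since all jobs arrive at t=0, SRPT equals SPT ordering.
SPT order: [3, 5, 6, 7]
Completion times:
  Job 1: p=3, C=3
  Job 2: p=5, C=8
  Job 3: p=6, C=14
  Job 4: p=7, C=21
Total completion time = 3 + 8 + 14 + 21 = 46

46


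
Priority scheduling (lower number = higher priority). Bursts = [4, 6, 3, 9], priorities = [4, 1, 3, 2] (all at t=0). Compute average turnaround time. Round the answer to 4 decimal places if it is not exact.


Sort by priority (ascending = highest first):
Order: [(1, 6), (2, 9), (3, 3), (4, 4)]
Completion times:
  Priority 1, burst=6, C=6
  Priority 2, burst=9, C=15
  Priority 3, burst=3, C=18
  Priority 4, burst=4, C=22
Average turnaround = 61/4 = 15.25

15.25


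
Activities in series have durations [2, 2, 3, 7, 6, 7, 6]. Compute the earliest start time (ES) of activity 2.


Activity 2 starts after activities 1 through 1 complete.
Predecessor durations: [2]
ES = 2 = 2

2


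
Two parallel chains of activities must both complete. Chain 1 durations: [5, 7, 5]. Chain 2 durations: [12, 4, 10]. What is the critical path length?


Path A total = 5 + 7 + 5 = 17
Path B total = 12 + 4 + 10 = 26
Critical path = longest path = max(17, 26) = 26

26


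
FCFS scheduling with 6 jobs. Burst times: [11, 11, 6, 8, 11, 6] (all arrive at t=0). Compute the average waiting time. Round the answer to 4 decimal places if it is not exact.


FCFS order (as given): [11, 11, 6, 8, 11, 6]
Waiting times:
  Job 1: wait = 0
  Job 2: wait = 11
  Job 3: wait = 22
  Job 4: wait = 28
  Job 5: wait = 36
  Job 6: wait = 47
Sum of waiting times = 144
Average waiting time = 144/6 = 24.0

24.0


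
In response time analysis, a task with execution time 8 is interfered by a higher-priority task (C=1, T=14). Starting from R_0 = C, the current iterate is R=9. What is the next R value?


R_next = C + ceil(R_prev / T_hp) * C_hp
ceil(9 / 14) = ceil(0.6429) = 1
Interference = 1 * 1 = 1
R_next = 8 + 1 = 9
R_next = R_prev, so the iteration has converged (response time = 9).

9


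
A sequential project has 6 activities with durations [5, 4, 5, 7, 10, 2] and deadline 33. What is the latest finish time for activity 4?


LF(activity 4) = deadline - sum of successor durations
Successors: activities 5 through 6 with durations [10, 2]
Sum of successor durations = 12
LF = 33 - 12 = 21

21


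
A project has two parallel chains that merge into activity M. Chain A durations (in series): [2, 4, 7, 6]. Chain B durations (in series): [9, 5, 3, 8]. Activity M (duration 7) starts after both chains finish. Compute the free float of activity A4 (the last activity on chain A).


ES(A4) = sum of predecessors on chain A = 13
EF(A4) = ES + duration = 13 + 6 = 19
Successor of A4 is M. ES(M) = max(sum(A), sum(B)) = max(19, 25) = 25
Free float = ES(successor) - EF(current) = 25 - 19 = 6

6


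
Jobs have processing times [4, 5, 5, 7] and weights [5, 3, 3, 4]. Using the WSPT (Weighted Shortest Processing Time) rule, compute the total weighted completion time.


Compute p/w ratios and sort ascending (WSPT): [(4, 5), (5, 3), (5, 3), (7, 4)]
Compute weighted completion times:
  Job (p=4,w=5): C=4, w*C=5*4=20
  Job (p=5,w=3): C=9, w*C=3*9=27
  Job (p=5,w=3): C=14, w*C=3*14=42
  Job (p=7,w=4): C=21, w*C=4*21=84
Total weighted completion time = 173

173


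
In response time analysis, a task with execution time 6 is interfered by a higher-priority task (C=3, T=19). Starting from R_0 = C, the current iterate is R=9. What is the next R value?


R_next = C + ceil(R_prev / T_hp) * C_hp
ceil(9 / 19) = ceil(0.4737) = 1
Interference = 1 * 3 = 3
R_next = 6 + 3 = 9
R_next = R_prev, so the iteration has converged (response time = 9).

9


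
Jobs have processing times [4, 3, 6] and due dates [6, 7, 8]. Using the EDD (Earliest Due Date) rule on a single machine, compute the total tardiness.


Sort by due date (EDD order): [(4, 6), (3, 7), (6, 8)]
Compute completion times and tardiness:
  Job 1: p=4, d=6, C=4, tardiness=max(0,4-6)=0
  Job 2: p=3, d=7, C=7, tardiness=max(0,7-7)=0
  Job 3: p=6, d=8, C=13, tardiness=max(0,13-8)=5
Total tardiness = 5

5


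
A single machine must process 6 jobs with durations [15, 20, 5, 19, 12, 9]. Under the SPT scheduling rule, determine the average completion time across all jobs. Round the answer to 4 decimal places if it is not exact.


Sort jobs by processing time (SPT order): [5, 9, 12, 15, 19, 20]
Compute completion times sequentially:
  Job 1: processing = 5, completes at 5
  Job 2: processing = 9, completes at 14
  Job 3: processing = 12, completes at 26
  Job 4: processing = 15, completes at 41
  Job 5: processing = 19, completes at 60
  Job 6: processing = 20, completes at 80
Sum of completion times = 226
Average completion time = 226/6 = 37.6667

37.6667


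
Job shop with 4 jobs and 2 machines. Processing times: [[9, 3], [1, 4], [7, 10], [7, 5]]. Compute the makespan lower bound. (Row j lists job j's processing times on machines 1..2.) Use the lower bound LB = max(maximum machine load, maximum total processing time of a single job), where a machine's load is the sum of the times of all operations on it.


Machine loads:
  Machine 1: 9 + 1 + 7 + 7 = 24
  Machine 2: 3 + 4 + 10 + 5 = 22
Max machine load = 24
Job totals:
  Job 1: 12
  Job 2: 5
  Job 3: 17
  Job 4: 12
Max job total = 17
Lower bound = max(24, 17) = 24

24


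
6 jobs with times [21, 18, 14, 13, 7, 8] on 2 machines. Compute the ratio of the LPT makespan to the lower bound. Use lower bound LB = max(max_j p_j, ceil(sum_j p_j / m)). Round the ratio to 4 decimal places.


LPT order: [21, 18, 14, 13, 8, 7]
Machine loads after assignment: [41, 40]
LPT makespan = 41
Lower bound = max(max_job, ceil(total/2)) = max(21, 41) = 41
Ratio = 41 / 41 = 1.0

1.0


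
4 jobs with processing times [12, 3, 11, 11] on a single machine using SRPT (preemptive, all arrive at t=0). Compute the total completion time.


Since all jobs arrive at t=0, SRPT equals SPT ordering.
SPT order: [3, 11, 11, 12]
Completion times:
  Job 1: p=3, C=3
  Job 2: p=11, C=14
  Job 3: p=11, C=25
  Job 4: p=12, C=37
Total completion time = 3 + 14 + 25 + 37 = 79

79


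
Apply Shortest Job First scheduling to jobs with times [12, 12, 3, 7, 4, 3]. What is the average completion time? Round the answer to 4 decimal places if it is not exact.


SJF order (ascending): [3, 3, 4, 7, 12, 12]
Completion times:
  Job 1: burst=3, C=3
  Job 2: burst=3, C=6
  Job 3: burst=4, C=10
  Job 4: burst=7, C=17
  Job 5: burst=12, C=29
  Job 6: burst=12, C=41
Average completion = 106/6 = 17.6667

17.6667


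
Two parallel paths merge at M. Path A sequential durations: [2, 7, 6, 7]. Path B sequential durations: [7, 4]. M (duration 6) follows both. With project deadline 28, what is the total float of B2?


Forward pass: ES(B2) = sum of predecessors on chain B = 7
EF = ES + duration = 7 + 4 = 11
Backward pass: LF(M) = deadline = 28; LS(M) = 28 - 6 = 22
LF(B2) = LS(M) - sum(successors on chain B) = 22 - 0 = 22
LS = LF - duration = 22 - 4 = 18
Total float = LS - ES = 18 - 7 = 11

11


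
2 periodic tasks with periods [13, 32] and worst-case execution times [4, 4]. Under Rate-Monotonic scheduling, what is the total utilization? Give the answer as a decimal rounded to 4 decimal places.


Compute individual utilizations (exact fractions):
  Task 1: C/T = 4/13 (approx. 0.3077)
  Task 2: C/T = 4/32 = 1/8 (approx. 0.125)
Total utilization U = 4/13 + 1/8 = 45/104
Rounded to 4 decimal places: U = 0.4327
RM (Liu & Layland) bound for 2 tasks = 0.828427; compare with U = 45/104 (approx. 0.432692)
U <= bound, so schedulable by RM sufficient condition.

0.4327


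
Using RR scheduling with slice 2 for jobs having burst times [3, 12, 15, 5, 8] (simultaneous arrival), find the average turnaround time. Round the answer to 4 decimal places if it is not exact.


Time quantum = 2
Execution trace:
  J1 runs 2 units, time = 2
  J2 runs 2 units, time = 4
  J3 runs 2 units, time = 6
  J4 runs 2 units, time = 8
  J5 runs 2 units, time = 10
  J1 runs 1 units, time = 11
  J2 runs 2 units, time = 13
  J3 runs 2 units, time = 15
  J4 runs 2 units, time = 17
  J5 runs 2 units, time = 19
  J2 runs 2 units, time = 21
  J3 runs 2 units, time = 23
  J4 runs 1 units, time = 24
  J5 runs 2 units, time = 26
  J2 runs 2 units, time = 28
  J3 runs 2 units, time = 30
  J5 runs 2 units, time = 32
  J2 runs 2 units, time = 34
  J3 runs 2 units, time = 36
  J2 runs 2 units, time = 38
  J3 runs 2 units, time = 40
  J3 runs 2 units, time = 42
  J3 runs 1 units, time = 43
Finish times: [11, 38, 43, 24, 32]
Average turnaround = 148/5 = 29.6

29.6


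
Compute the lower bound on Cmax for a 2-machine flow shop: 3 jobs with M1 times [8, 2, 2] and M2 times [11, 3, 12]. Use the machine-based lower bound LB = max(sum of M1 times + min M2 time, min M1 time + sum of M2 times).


LB1 = sum(M1 times) + min(M2 times) = 12 + 3 = 15
LB2 = min(M1 times) + sum(M2 times) = 2 + 26 = 28
Lower bound = max(LB1, LB2) = max(15, 28) = 28

28


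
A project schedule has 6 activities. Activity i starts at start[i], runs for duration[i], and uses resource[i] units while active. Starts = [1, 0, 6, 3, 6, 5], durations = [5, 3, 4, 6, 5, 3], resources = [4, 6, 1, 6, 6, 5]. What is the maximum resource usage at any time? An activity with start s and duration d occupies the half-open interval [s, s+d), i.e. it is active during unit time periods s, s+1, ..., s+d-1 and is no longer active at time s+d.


Each activity i is active on [start_i, start_i + duration_i).
Compute total resource usage per time slot:
  t=0: active resources = [6], total = 6
  t=1: active resources = [4, 6], total = 10
  t=2: active resources = [4, 6], total = 10
  t=3: active resources = [4, 6], total = 10
  t=4: active resources = [4, 6], total = 10
  t=5: active resources = [4, 6, 5], total = 15
  t=6: active resources = [1, 6, 6, 5], total = 18
  t=7: active resources = [1, 6, 6, 5], total = 18
  t=8: active resources = [1, 6, 6], total = 13
  t=9: active resources = [1, 6], total = 7
  t=10: active resources = [6], total = 6
Peak resource demand = 18

18


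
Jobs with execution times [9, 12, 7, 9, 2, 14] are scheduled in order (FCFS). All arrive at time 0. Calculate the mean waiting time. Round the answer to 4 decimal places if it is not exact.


FCFS order (as given): [9, 12, 7, 9, 2, 14]
Waiting times:
  Job 1: wait = 0
  Job 2: wait = 9
  Job 3: wait = 21
  Job 4: wait = 28
  Job 5: wait = 37
  Job 6: wait = 39
Sum of waiting times = 134
Average waiting time = 134/6 = 22.3333

22.3333


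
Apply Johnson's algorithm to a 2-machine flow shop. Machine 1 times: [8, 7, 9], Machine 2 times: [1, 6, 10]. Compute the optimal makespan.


Apply Johnson's rule:
  Group 1 (a <= b): [(3, 9, 10)]
  Group 2 (a > b): [(2, 7, 6), (1, 8, 1)]
Optimal job order: [3, 2, 1]
Schedule:
  Job 3: M1 done at 9, M2 done at 19
  Job 2: M1 done at 16, M2 done at 25
  Job 1: M1 done at 24, M2 done at 26
Makespan = 26

26


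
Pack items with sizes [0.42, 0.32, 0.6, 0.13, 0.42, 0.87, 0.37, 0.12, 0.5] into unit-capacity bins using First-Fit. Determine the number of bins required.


Place items sequentially using First-Fit:
  Item 0.42 -> new Bin 1
  Item 0.32 -> Bin 1 (now 0.74)
  Item 0.6 -> new Bin 2
  Item 0.13 -> Bin 1 (now 0.87)
  Item 0.42 -> new Bin 3
  Item 0.87 -> new Bin 4
  Item 0.37 -> Bin 2 (now 0.97)
  Item 0.12 -> Bin 1 (now 0.99)
  Item 0.5 -> Bin 3 (now 0.92)
Total bins used = 4

4


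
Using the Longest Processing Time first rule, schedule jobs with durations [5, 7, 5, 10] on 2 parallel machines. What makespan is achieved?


Sort jobs in decreasing order (LPT): [10, 7, 5, 5]
Assign each job to the least loaded machine:
  Machine 1: jobs [10, 5], load = 15
  Machine 2: jobs [7, 5], load = 12
Makespan = max load = 15

15


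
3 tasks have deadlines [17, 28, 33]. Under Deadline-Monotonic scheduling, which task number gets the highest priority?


Sort tasks by relative deadline (ascending):
  Task 1: deadline = 17
  Task 2: deadline = 28
  Task 3: deadline = 33
Priority order (highest first): [1, 2, 3]
Highest priority task = 1

1


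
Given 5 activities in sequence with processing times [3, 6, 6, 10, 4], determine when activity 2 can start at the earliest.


Activity 2 starts after activities 1 through 1 complete.
Predecessor durations: [3]
ES = 3 = 3

3


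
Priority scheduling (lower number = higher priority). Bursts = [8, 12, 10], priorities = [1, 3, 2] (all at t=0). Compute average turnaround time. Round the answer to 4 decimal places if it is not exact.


Sort by priority (ascending = highest first):
Order: [(1, 8), (2, 10), (3, 12)]
Completion times:
  Priority 1, burst=8, C=8
  Priority 2, burst=10, C=18
  Priority 3, burst=12, C=30
Average turnaround = 56/3 = 18.6667

18.6667


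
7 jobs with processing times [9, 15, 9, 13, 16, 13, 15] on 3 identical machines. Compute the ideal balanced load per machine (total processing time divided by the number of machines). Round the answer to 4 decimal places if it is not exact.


Total processing time = 9 + 15 + 9 + 13 + 16 + 13 + 15 = 90
Number of machines = 3
Ideal balanced load = 90 / 3 = 30.0

30.0


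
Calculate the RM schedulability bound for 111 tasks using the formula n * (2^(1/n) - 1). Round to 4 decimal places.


Compute 2^(1/111) = 1.0062641072
Subtract 1: 1.0062641072 - 1 = 0.0062641072
Multiply by n: 111 * 0.0062641072 = 0.6953158992
Round to 4 dp: 0.6953

0.6953


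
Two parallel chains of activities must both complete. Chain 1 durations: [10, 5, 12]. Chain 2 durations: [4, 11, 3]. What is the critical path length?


Path A total = 10 + 5 + 12 = 27
Path B total = 4 + 11 + 3 = 18
Critical path = longest path = max(27, 18) = 27

27


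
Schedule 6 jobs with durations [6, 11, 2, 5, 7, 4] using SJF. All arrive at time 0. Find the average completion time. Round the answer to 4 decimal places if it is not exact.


SJF order (ascending): [2, 4, 5, 6, 7, 11]
Completion times:
  Job 1: burst=2, C=2
  Job 2: burst=4, C=6
  Job 3: burst=5, C=11
  Job 4: burst=6, C=17
  Job 5: burst=7, C=24
  Job 6: burst=11, C=35
Average completion = 95/6 = 15.8333

15.8333


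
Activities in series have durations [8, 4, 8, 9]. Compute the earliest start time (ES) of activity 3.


Activity 3 starts after activities 1 through 2 complete.
Predecessor durations: [8, 4]
ES = 8 + 4 = 12

12


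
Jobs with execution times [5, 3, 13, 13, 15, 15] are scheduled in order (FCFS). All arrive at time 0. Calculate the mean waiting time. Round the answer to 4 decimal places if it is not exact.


FCFS order (as given): [5, 3, 13, 13, 15, 15]
Waiting times:
  Job 1: wait = 0
  Job 2: wait = 5
  Job 3: wait = 8
  Job 4: wait = 21
  Job 5: wait = 34
  Job 6: wait = 49
Sum of waiting times = 117
Average waiting time = 117/6 = 19.5

19.5


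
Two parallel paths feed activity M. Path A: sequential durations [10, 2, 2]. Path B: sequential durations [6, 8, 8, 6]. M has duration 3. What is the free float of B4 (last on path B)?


ES(B4) = sum of predecessors on chain B = 22
EF(B4) = ES + duration = 22 + 6 = 28
Successor of B4 is M. ES(M) = max(sum(A), sum(B)) = max(14, 28) = 28
Free float = ES(successor) - EF(current) = 28 - 28 = 0

0


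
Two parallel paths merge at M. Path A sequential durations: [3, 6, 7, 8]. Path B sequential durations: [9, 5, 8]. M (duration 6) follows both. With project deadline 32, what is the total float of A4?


Forward pass: ES(A4) = sum of predecessors on chain A = 16
EF = ES + duration = 16 + 8 = 24
Backward pass: LF(M) = deadline = 32; LS(M) = 32 - 6 = 26
LF(A4) = LS(M) - sum(successors on chain A) = 26 - 0 = 26
LS = LF - duration = 26 - 8 = 18
Total float = LS - ES = 18 - 16 = 2

2


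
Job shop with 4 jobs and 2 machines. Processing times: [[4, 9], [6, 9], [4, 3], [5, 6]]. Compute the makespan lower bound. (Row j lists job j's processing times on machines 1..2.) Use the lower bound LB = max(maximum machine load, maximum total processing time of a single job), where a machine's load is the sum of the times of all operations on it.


Machine loads:
  Machine 1: 4 + 6 + 4 + 5 = 19
  Machine 2: 9 + 9 + 3 + 6 = 27
Max machine load = 27
Job totals:
  Job 1: 13
  Job 2: 15
  Job 3: 7
  Job 4: 11
Max job total = 15
Lower bound = max(27, 15) = 27

27


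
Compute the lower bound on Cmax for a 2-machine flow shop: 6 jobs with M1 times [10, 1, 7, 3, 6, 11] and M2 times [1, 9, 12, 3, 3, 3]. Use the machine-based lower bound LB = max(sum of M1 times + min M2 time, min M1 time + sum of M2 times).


LB1 = sum(M1 times) + min(M2 times) = 38 + 1 = 39
LB2 = min(M1 times) + sum(M2 times) = 1 + 31 = 32
Lower bound = max(LB1, LB2) = max(39, 32) = 39

39


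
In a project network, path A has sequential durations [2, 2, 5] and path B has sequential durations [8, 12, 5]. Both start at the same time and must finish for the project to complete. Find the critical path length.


Path A total = 2 + 2 + 5 = 9
Path B total = 8 + 12 + 5 = 25
Critical path = longest path = max(9, 25) = 25

25


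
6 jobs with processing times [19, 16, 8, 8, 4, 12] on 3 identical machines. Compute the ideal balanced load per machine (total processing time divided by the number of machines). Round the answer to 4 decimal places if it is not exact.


Total processing time = 19 + 16 + 8 + 8 + 4 + 12 = 67
Number of machines = 3
Ideal balanced load = 67 / 3 = 22.3333

22.3333


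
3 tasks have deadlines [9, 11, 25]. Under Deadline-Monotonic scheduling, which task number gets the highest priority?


Sort tasks by relative deadline (ascending):
  Task 1: deadline = 9
  Task 2: deadline = 11
  Task 3: deadline = 25
Priority order (highest first): [1, 2, 3]
Highest priority task = 1

1


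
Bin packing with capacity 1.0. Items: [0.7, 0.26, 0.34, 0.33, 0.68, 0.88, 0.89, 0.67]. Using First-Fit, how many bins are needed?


Place items sequentially using First-Fit:
  Item 0.7 -> new Bin 1
  Item 0.26 -> Bin 1 (now 0.96)
  Item 0.34 -> new Bin 2
  Item 0.33 -> Bin 2 (now 0.67)
  Item 0.68 -> new Bin 3
  Item 0.88 -> new Bin 4
  Item 0.89 -> new Bin 5
  Item 0.67 -> new Bin 6
Total bins used = 6

6


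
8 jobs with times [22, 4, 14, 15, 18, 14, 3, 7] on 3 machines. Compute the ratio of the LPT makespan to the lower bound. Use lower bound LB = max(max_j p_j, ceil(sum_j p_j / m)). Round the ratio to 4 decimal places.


LPT order: [22, 18, 15, 14, 14, 7, 4, 3]
Machine loads after assignment: [33, 32, 32]
LPT makespan = 33
Lower bound = max(max_job, ceil(total/3)) = max(22, 33) = 33
Ratio = 33 / 33 = 1.0

1.0


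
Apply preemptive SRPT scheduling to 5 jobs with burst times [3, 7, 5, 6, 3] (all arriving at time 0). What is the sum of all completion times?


Since all jobs arrive at t=0, SRPT equals SPT ordering.
SPT order: [3, 3, 5, 6, 7]
Completion times:
  Job 1: p=3, C=3
  Job 2: p=3, C=6
  Job 3: p=5, C=11
  Job 4: p=6, C=17
  Job 5: p=7, C=24
Total completion time = 3 + 6 + 11 + 17 + 24 = 61

61


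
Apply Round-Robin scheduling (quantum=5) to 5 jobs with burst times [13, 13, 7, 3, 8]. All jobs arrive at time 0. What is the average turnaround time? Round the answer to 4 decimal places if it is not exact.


Time quantum = 5
Execution trace:
  J1 runs 5 units, time = 5
  J2 runs 5 units, time = 10
  J3 runs 5 units, time = 15
  J4 runs 3 units, time = 18
  J5 runs 5 units, time = 23
  J1 runs 5 units, time = 28
  J2 runs 5 units, time = 33
  J3 runs 2 units, time = 35
  J5 runs 3 units, time = 38
  J1 runs 3 units, time = 41
  J2 runs 3 units, time = 44
Finish times: [41, 44, 35, 18, 38]
Average turnaround = 176/5 = 35.2

35.2


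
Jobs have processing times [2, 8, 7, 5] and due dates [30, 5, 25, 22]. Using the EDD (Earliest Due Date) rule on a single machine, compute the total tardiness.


Sort by due date (EDD order): [(8, 5), (5, 22), (7, 25), (2, 30)]
Compute completion times and tardiness:
  Job 1: p=8, d=5, C=8, tardiness=max(0,8-5)=3
  Job 2: p=5, d=22, C=13, tardiness=max(0,13-22)=0
  Job 3: p=7, d=25, C=20, tardiness=max(0,20-25)=0
  Job 4: p=2, d=30, C=22, tardiness=max(0,22-30)=0
Total tardiness = 3

3


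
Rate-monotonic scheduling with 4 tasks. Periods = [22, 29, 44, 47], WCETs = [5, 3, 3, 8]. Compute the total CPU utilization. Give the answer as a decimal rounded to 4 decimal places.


Compute individual utilizations (exact fractions):
  Task 1: C/T = 5/22 (approx. 0.2273)
  Task 2: C/T = 3/29 (approx. 0.1034)
  Task 3: C/T = 3/44 (approx. 0.0682)
  Task 4: C/T = 8/47 (approx. 0.1702)
Total utilization U = 5/22 + 3/29 + 3/44 + 8/47 = 34131/59972
Rounded to 4 decimal places: U = 0.5691
RM (Liu & Layland) bound for 4 tasks = 0.756828; compare with U = 34131/59972 (approx. 0.569116)
U <= bound, so schedulable by RM sufficient condition.

0.5691


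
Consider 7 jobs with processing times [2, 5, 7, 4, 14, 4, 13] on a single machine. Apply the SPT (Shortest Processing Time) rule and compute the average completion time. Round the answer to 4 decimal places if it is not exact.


Sort jobs by processing time (SPT order): [2, 4, 4, 5, 7, 13, 14]
Compute completion times sequentially:
  Job 1: processing = 2, completes at 2
  Job 2: processing = 4, completes at 6
  Job 3: processing = 4, completes at 10
  Job 4: processing = 5, completes at 15
  Job 5: processing = 7, completes at 22
  Job 6: processing = 13, completes at 35
  Job 7: processing = 14, completes at 49
Sum of completion times = 139
Average completion time = 139/7 = 19.8571

19.8571


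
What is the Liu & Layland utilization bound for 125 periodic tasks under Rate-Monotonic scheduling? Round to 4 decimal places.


Compute 2^(1/125) = 1.0055605804
Subtract 1: 1.0055605804 - 1 = 0.0055605804
Multiply by n: 125 * 0.0055605804 = 0.6950725500
Round to 4 dp: 0.6951

0.6951


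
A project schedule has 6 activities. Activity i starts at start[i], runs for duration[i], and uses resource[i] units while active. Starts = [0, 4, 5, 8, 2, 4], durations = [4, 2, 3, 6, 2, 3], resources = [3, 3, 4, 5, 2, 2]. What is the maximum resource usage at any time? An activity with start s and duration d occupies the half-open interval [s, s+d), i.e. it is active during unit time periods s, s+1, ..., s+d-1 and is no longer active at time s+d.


Each activity i is active on [start_i, start_i + duration_i).
Compute total resource usage per time slot:
  t=0: active resources = [3], total = 3
  t=1: active resources = [3], total = 3
  t=2: active resources = [3, 2], total = 5
  t=3: active resources = [3, 2], total = 5
  t=4: active resources = [3, 2], total = 5
  t=5: active resources = [3, 4, 2], total = 9
  t=6: active resources = [4, 2], total = 6
  t=7: active resources = [4], total = 4
  t=8: active resources = [5], total = 5
  t=9: active resources = [5], total = 5
  t=10: active resources = [5], total = 5
  t=11: active resources = [5], total = 5
  t=12: active resources = [5], total = 5
  t=13: active resources = [5], total = 5
Peak resource demand = 9

9


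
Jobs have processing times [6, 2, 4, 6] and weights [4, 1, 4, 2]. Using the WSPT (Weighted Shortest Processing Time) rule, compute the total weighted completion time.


Compute p/w ratios and sort ascending (WSPT): [(4, 4), (6, 4), (2, 1), (6, 2)]
Compute weighted completion times:
  Job (p=4,w=4): C=4, w*C=4*4=16
  Job (p=6,w=4): C=10, w*C=4*10=40
  Job (p=2,w=1): C=12, w*C=1*12=12
  Job (p=6,w=2): C=18, w*C=2*18=36
Total weighted completion time = 104

104


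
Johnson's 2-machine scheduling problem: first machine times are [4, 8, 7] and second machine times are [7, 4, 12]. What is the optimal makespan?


Apply Johnson's rule:
  Group 1 (a <= b): [(1, 4, 7), (3, 7, 12)]
  Group 2 (a > b): [(2, 8, 4)]
Optimal job order: [1, 3, 2]
Schedule:
  Job 1: M1 done at 4, M2 done at 11
  Job 3: M1 done at 11, M2 done at 23
  Job 2: M1 done at 19, M2 done at 27
Makespan = 27

27


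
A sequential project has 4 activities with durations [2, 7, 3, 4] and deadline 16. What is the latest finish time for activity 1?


LF(activity 1) = deadline - sum of successor durations
Successors: activities 2 through 4 with durations [7, 3, 4]
Sum of successor durations = 14
LF = 16 - 14 = 2

2


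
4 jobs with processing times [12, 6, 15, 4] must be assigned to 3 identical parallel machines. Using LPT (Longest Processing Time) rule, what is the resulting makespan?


Sort jobs in decreasing order (LPT): [15, 12, 6, 4]
Assign each job to the least loaded machine:
  Machine 1: jobs [15], load = 15
  Machine 2: jobs [12], load = 12
  Machine 3: jobs [6, 4], load = 10
Makespan = max load = 15

15


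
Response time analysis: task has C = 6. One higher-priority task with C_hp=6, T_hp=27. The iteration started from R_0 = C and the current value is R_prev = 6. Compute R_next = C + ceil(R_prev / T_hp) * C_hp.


R_next = C + ceil(R_prev / T_hp) * C_hp
ceil(6 / 27) = ceil(0.2222) = 1
Interference = 1 * 6 = 6
R_next = 6 + 6 = 12

12


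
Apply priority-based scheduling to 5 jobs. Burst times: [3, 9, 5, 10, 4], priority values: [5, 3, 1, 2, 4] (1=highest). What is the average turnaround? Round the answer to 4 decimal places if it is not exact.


Sort by priority (ascending = highest first):
Order: [(1, 5), (2, 10), (3, 9), (4, 4), (5, 3)]
Completion times:
  Priority 1, burst=5, C=5
  Priority 2, burst=10, C=15
  Priority 3, burst=9, C=24
  Priority 4, burst=4, C=28
  Priority 5, burst=3, C=31
Average turnaround = 103/5 = 20.6

20.6


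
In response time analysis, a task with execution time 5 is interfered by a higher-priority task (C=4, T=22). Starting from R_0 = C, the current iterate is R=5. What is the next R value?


R_next = C + ceil(R_prev / T_hp) * C_hp
ceil(5 / 22) = ceil(0.2273) = 1
Interference = 1 * 4 = 4
R_next = 5 + 4 = 9

9


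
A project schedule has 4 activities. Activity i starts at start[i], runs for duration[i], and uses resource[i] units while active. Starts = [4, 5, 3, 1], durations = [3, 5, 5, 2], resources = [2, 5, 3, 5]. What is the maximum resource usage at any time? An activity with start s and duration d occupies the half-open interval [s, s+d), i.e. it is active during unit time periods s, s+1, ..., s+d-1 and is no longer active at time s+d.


Each activity i is active on [start_i, start_i + duration_i).
Compute total resource usage per time slot:
  t=0: active resources = [], total = 0
  t=1: active resources = [5], total = 5
  t=2: active resources = [5], total = 5
  t=3: active resources = [3], total = 3
  t=4: active resources = [2, 3], total = 5
  t=5: active resources = [2, 5, 3], total = 10
  t=6: active resources = [2, 5, 3], total = 10
  t=7: active resources = [5, 3], total = 8
  t=8: active resources = [5], total = 5
  t=9: active resources = [5], total = 5
Peak resource demand = 10

10


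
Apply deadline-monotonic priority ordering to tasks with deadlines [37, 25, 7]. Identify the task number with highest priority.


Sort tasks by relative deadline (ascending):
  Task 3: deadline = 7
  Task 2: deadline = 25
  Task 1: deadline = 37
Priority order (highest first): [3, 2, 1]
Highest priority task = 3

3


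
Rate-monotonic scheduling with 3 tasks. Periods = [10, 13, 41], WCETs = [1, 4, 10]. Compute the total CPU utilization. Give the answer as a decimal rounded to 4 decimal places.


Compute individual utilizations (exact fractions):
  Task 1: C/T = 1/10 (approx. 0.1)
  Task 2: C/T = 4/13 (approx. 0.3077)
  Task 3: C/T = 10/41 (approx. 0.2439)
Total utilization U = 1/10 + 4/13 + 10/41 = 3473/5330
Rounded to 4 decimal places: U = 0.6516
RM (Liu & Layland) bound for 3 tasks = 0.779763; compare with U = 3473/5330 (approx. 0.651595)
U <= bound, so schedulable by RM sufficient condition.

0.6516


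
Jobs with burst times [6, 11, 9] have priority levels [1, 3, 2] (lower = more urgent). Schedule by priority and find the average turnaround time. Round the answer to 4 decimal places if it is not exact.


Sort by priority (ascending = highest first):
Order: [(1, 6), (2, 9), (3, 11)]
Completion times:
  Priority 1, burst=6, C=6
  Priority 2, burst=9, C=15
  Priority 3, burst=11, C=26
Average turnaround = 47/3 = 15.6667

15.6667


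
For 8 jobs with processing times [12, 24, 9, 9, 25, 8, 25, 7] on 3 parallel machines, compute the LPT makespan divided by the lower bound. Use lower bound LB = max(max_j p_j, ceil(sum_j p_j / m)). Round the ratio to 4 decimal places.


LPT order: [25, 25, 24, 12, 9, 9, 8, 7]
Machine loads after assignment: [42, 41, 36]
LPT makespan = 42
Lower bound = max(max_job, ceil(total/3)) = max(25, 40) = 40
Ratio = 42 / 40 = 1.05

1.05


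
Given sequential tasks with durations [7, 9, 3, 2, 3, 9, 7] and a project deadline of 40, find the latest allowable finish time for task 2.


LF(activity 2) = deadline - sum of successor durations
Successors: activities 3 through 7 with durations [3, 2, 3, 9, 7]
Sum of successor durations = 24
LF = 40 - 24 = 16

16


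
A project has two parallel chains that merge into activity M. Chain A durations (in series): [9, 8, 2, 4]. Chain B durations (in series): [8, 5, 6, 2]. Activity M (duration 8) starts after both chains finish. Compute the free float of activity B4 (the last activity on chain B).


ES(B4) = sum of predecessors on chain B = 19
EF(B4) = ES + duration = 19 + 2 = 21
Successor of B4 is M. ES(M) = max(sum(A), sum(B)) = max(23, 21) = 23
Free float = ES(successor) - EF(current) = 23 - 21 = 2

2


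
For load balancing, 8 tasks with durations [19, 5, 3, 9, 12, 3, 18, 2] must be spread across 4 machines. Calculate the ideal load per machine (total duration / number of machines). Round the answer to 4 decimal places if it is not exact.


Total processing time = 19 + 5 + 3 + 9 + 12 + 3 + 18 + 2 = 71
Number of machines = 4
Ideal balanced load = 71 / 4 = 17.75

17.75


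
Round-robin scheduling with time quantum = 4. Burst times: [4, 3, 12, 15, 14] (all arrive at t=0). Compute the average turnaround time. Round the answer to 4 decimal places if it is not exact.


Time quantum = 4
Execution trace:
  J1 runs 4 units, time = 4
  J2 runs 3 units, time = 7
  J3 runs 4 units, time = 11
  J4 runs 4 units, time = 15
  J5 runs 4 units, time = 19
  J3 runs 4 units, time = 23
  J4 runs 4 units, time = 27
  J5 runs 4 units, time = 31
  J3 runs 4 units, time = 35
  J4 runs 4 units, time = 39
  J5 runs 4 units, time = 43
  J4 runs 3 units, time = 46
  J5 runs 2 units, time = 48
Finish times: [4, 7, 35, 46, 48]
Average turnaround = 140/5 = 28.0

28.0


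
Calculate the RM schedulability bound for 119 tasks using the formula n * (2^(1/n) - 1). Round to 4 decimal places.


Compute 2^(1/119) = 1.0058417632
Subtract 1: 1.0058417632 - 1 = 0.0058417632
Multiply by n: 119 * 0.0058417632 = 0.6951698208
Round to 4 dp: 0.6952

0.6952


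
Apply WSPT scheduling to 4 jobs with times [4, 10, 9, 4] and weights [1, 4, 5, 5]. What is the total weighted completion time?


Compute p/w ratios and sort ascending (WSPT): [(4, 5), (9, 5), (10, 4), (4, 1)]
Compute weighted completion times:
  Job (p=4,w=5): C=4, w*C=5*4=20
  Job (p=9,w=5): C=13, w*C=5*13=65
  Job (p=10,w=4): C=23, w*C=4*23=92
  Job (p=4,w=1): C=27, w*C=1*27=27
Total weighted completion time = 204

204


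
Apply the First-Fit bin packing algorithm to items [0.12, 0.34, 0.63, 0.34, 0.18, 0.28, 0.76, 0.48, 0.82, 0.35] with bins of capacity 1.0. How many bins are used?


Place items sequentially using First-Fit:
  Item 0.12 -> new Bin 1
  Item 0.34 -> Bin 1 (now 0.46)
  Item 0.63 -> new Bin 2
  Item 0.34 -> Bin 1 (now 0.8)
  Item 0.18 -> Bin 1 (now 0.98)
  Item 0.28 -> Bin 2 (now 0.91)
  Item 0.76 -> new Bin 3
  Item 0.48 -> new Bin 4
  Item 0.82 -> new Bin 5
  Item 0.35 -> Bin 4 (now 0.83)
Total bins used = 5

5


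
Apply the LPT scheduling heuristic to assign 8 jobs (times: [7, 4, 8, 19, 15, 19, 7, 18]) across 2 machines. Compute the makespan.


Sort jobs in decreasing order (LPT): [19, 19, 18, 15, 8, 7, 7, 4]
Assign each job to the least loaded machine:
  Machine 1: jobs [19, 18, 7, 4], load = 48
  Machine 2: jobs [19, 15, 8, 7], load = 49
Makespan = max load = 49

49


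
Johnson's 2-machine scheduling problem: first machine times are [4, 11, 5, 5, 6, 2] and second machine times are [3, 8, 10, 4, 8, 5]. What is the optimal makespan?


Apply Johnson's rule:
  Group 1 (a <= b): [(6, 2, 5), (3, 5, 10), (5, 6, 8)]
  Group 2 (a > b): [(2, 11, 8), (4, 5, 4), (1, 4, 3)]
Optimal job order: [6, 3, 5, 2, 4, 1]
Schedule:
  Job 6: M1 done at 2, M2 done at 7
  Job 3: M1 done at 7, M2 done at 17
  Job 5: M1 done at 13, M2 done at 25
  Job 2: M1 done at 24, M2 done at 33
  Job 4: M1 done at 29, M2 done at 37
  Job 1: M1 done at 33, M2 done at 40
Makespan = 40

40


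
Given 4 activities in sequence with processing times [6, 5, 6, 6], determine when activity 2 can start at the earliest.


Activity 2 starts after activities 1 through 1 complete.
Predecessor durations: [6]
ES = 6 = 6

6


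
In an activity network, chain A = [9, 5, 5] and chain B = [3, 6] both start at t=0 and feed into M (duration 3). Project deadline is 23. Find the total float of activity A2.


Forward pass: ES(A2) = sum of predecessors on chain A = 9
EF = ES + duration = 9 + 5 = 14
Backward pass: LF(M) = deadline = 23; LS(M) = 23 - 3 = 20
LF(A2) = LS(M) - sum(successors on chain A) = 20 - 5 = 15
LS = LF - duration = 15 - 5 = 10
Total float = LS - ES = 10 - 9 = 1

1


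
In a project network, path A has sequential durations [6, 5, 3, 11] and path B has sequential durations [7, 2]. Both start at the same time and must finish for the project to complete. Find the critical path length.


Path A total = 6 + 5 + 3 + 11 = 25
Path B total = 7 + 2 = 9
Critical path = longest path = max(25, 9) = 25

25


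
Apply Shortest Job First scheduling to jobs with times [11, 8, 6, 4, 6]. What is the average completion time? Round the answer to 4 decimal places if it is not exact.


SJF order (ascending): [4, 6, 6, 8, 11]
Completion times:
  Job 1: burst=4, C=4
  Job 2: burst=6, C=10
  Job 3: burst=6, C=16
  Job 4: burst=8, C=24
  Job 5: burst=11, C=35
Average completion = 89/5 = 17.8

17.8


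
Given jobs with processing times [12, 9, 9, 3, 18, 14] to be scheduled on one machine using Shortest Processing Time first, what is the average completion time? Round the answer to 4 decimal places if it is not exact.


Sort jobs by processing time (SPT order): [3, 9, 9, 12, 14, 18]
Compute completion times sequentially:
  Job 1: processing = 3, completes at 3
  Job 2: processing = 9, completes at 12
  Job 3: processing = 9, completes at 21
  Job 4: processing = 12, completes at 33
  Job 5: processing = 14, completes at 47
  Job 6: processing = 18, completes at 65
Sum of completion times = 181
Average completion time = 181/6 = 30.1667

30.1667


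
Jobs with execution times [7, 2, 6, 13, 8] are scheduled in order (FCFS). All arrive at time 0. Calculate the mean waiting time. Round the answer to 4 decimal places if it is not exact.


FCFS order (as given): [7, 2, 6, 13, 8]
Waiting times:
  Job 1: wait = 0
  Job 2: wait = 7
  Job 3: wait = 9
  Job 4: wait = 15
  Job 5: wait = 28
Sum of waiting times = 59
Average waiting time = 59/5 = 11.8

11.8


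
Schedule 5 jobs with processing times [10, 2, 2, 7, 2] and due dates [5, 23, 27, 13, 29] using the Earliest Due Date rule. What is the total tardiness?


Sort by due date (EDD order): [(10, 5), (7, 13), (2, 23), (2, 27), (2, 29)]
Compute completion times and tardiness:
  Job 1: p=10, d=5, C=10, tardiness=max(0,10-5)=5
  Job 2: p=7, d=13, C=17, tardiness=max(0,17-13)=4
  Job 3: p=2, d=23, C=19, tardiness=max(0,19-23)=0
  Job 4: p=2, d=27, C=21, tardiness=max(0,21-27)=0
  Job 5: p=2, d=29, C=23, tardiness=max(0,23-29)=0
Total tardiness = 9

9


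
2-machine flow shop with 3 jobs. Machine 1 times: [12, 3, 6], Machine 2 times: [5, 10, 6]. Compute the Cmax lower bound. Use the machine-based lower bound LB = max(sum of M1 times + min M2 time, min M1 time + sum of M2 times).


LB1 = sum(M1 times) + min(M2 times) = 21 + 5 = 26
LB2 = min(M1 times) + sum(M2 times) = 3 + 21 = 24
Lower bound = max(LB1, LB2) = max(26, 24) = 26

26


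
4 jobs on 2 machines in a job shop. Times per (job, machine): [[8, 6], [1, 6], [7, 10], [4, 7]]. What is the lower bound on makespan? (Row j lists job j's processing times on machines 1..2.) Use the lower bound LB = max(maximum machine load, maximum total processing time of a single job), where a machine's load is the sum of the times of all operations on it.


Machine loads:
  Machine 1: 8 + 1 + 7 + 4 = 20
  Machine 2: 6 + 6 + 10 + 7 = 29
Max machine load = 29
Job totals:
  Job 1: 14
  Job 2: 7
  Job 3: 17
  Job 4: 11
Max job total = 17
Lower bound = max(29, 17) = 29

29


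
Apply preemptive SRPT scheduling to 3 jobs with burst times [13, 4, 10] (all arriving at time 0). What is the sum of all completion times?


Since all jobs arrive at t=0, SRPT equals SPT ordering.
SPT order: [4, 10, 13]
Completion times:
  Job 1: p=4, C=4
  Job 2: p=10, C=14
  Job 3: p=13, C=27
Total completion time = 4 + 14 + 27 = 45

45


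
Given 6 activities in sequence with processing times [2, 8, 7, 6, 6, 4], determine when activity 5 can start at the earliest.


Activity 5 starts after activities 1 through 4 complete.
Predecessor durations: [2, 8, 7, 6]
ES = 2 + 8 + 7 + 6 = 23

23


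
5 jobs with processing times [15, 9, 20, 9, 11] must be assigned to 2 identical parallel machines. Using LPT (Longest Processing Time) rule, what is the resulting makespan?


Sort jobs in decreasing order (LPT): [20, 15, 11, 9, 9]
Assign each job to the least loaded machine:
  Machine 1: jobs [20, 9], load = 29
  Machine 2: jobs [15, 11, 9], load = 35
Makespan = max load = 35

35


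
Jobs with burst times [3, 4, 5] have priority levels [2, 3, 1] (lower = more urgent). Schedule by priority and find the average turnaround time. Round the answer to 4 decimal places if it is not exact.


Sort by priority (ascending = highest first):
Order: [(1, 5), (2, 3), (3, 4)]
Completion times:
  Priority 1, burst=5, C=5
  Priority 2, burst=3, C=8
  Priority 3, burst=4, C=12
Average turnaround = 25/3 = 8.3333

8.3333


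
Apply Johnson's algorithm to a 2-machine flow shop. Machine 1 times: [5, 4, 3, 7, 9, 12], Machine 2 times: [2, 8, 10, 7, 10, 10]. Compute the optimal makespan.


Apply Johnson's rule:
  Group 1 (a <= b): [(3, 3, 10), (2, 4, 8), (4, 7, 7), (5, 9, 10)]
  Group 2 (a > b): [(6, 12, 10), (1, 5, 2)]
Optimal job order: [3, 2, 4, 5, 6, 1]
Schedule:
  Job 3: M1 done at 3, M2 done at 13
  Job 2: M1 done at 7, M2 done at 21
  Job 4: M1 done at 14, M2 done at 28
  Job 5: M1 done at 23, M2 done at 38
  Job 6: M1 done at 35, M2 done at 48
  Job 1: M1 done at 40, M2 done at 50
Makespan = 50

50
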